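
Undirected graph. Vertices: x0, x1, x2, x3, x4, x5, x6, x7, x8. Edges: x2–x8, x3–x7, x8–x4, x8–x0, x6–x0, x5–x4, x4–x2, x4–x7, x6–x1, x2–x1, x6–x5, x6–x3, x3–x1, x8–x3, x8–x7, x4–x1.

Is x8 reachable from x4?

Explore from x4.
Distance 1: reach x1, x2, x5, x7, x8.
Found x8.

Yes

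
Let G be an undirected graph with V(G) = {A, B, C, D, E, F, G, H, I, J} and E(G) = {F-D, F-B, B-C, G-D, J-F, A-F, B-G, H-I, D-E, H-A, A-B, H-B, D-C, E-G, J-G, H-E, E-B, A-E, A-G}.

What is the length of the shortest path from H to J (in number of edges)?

3

Distance 0: H.
Distance 1: A, B, E, I.
Distance 2: C, D, F, G.
Distance 3: J — contains J.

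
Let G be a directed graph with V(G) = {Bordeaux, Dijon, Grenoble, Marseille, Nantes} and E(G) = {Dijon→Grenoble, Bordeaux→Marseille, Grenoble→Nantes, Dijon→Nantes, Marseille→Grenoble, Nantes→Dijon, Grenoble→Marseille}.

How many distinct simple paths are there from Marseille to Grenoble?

Marseille→Grenoble

1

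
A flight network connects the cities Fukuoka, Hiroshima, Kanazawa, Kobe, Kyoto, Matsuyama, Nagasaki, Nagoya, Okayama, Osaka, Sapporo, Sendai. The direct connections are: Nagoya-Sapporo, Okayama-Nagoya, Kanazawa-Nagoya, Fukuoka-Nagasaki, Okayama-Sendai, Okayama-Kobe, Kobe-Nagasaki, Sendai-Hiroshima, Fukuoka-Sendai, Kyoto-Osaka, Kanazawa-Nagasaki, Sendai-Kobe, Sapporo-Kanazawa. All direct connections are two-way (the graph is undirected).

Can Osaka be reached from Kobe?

No

Explore from Kobe.
Distance 1: reach Nagasaki, Okayama, Sendai.
Distance 2: reach Fukuoka, Hiroshima, Kanazawa, Nagoya.
Distance 3: reach Sapporo.
The search is exhausted without reaching Osaka; it lies in a different component.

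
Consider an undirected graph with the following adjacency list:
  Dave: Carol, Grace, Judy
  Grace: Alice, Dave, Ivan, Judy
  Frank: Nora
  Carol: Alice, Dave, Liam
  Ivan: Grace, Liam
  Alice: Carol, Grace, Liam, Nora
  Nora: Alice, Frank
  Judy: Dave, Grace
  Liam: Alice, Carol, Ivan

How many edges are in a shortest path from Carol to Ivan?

2

Distance 0: Carol.
Distance 1: Alice, Dave, Liam.
Distance 2: Grace, Ivan, Judy, Nora — contains Ivan.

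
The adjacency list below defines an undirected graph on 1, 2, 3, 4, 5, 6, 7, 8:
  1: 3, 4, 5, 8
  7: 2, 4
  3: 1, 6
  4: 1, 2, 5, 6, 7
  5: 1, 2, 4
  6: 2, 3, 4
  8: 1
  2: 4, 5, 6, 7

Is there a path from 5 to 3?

Yes

Explore from 5.
Distance 1: reach 1, 2, 4.
Distance 2: reach 3, 6, 7, 8.
Found 3.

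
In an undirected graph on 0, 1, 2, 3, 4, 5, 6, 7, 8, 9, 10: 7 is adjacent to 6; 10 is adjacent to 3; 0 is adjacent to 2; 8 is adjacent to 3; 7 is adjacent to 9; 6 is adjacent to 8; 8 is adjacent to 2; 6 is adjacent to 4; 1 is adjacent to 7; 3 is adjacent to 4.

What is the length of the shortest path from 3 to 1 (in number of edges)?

Distance 0: 3.
Distance 1: 4, 8, 10.
Distance 2: 2, 6.
Distance 3: 0, 7.
Distance 4: 1, 9 — contains 1.

4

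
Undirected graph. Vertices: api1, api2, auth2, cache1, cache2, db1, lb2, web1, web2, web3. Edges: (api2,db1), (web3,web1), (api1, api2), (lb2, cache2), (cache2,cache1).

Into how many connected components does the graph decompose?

5

From api1: component {api1, api2, db1}.
From auth2: component {auth2}.
From cache1: component {cache1, cache2, lb2}.
From web1: component {web1, web3}.
From web2: component {web2}.
That's 5 components.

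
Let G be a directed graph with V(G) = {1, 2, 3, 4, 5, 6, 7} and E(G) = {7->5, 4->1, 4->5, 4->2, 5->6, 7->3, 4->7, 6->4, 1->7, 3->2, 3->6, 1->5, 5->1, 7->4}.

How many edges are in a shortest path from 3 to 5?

Distance 0: 3.
Distance 1: 2, 6.
Distance 2: 4.
Distance 3: 1, 5, 7 — contains 5.

3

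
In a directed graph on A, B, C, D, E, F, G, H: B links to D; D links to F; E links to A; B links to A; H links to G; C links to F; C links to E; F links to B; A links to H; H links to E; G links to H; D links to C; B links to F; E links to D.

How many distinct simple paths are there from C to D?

3

C→E→D
C→F→B→A→H→E→D
C→F→B→D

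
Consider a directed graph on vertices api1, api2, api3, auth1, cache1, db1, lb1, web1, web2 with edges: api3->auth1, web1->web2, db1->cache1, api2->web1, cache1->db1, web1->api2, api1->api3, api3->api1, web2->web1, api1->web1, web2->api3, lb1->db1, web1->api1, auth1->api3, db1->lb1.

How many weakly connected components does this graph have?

2

From api1: component {api1, api2, api3, auth1, web1, web2}.
From cache1: component {cache1, db1, lb1}.
That's 2 components.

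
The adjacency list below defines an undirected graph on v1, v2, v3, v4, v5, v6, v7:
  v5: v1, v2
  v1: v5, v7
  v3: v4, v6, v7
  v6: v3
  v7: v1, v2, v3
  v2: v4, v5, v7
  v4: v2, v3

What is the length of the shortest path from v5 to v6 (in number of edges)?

Distance 0: v5.
Distance 1: v1, v2.
Distance 2: v4, v7.
Distance 3: v3.
Distance 4: v6 — contains v6.

4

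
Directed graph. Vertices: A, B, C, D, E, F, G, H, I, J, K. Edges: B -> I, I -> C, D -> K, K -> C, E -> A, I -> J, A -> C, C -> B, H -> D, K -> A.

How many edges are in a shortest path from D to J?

Distance 0: D.
Distance 1: K.
Distance 2: A, C.
Distance 3: B.
Distance 4: I.
Distance 5: J — contains J.

5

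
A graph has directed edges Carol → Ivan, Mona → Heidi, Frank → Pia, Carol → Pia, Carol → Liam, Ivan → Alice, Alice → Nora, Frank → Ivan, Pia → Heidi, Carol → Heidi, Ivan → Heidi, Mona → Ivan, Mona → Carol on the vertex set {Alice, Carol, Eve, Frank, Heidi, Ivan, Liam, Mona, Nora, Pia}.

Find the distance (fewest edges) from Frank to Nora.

3

Distance 0: Frank.
Distance 1: Ivan, Pia.
Distance 2: Alice, Heidi.
Distance 3: Nora — contains Nora.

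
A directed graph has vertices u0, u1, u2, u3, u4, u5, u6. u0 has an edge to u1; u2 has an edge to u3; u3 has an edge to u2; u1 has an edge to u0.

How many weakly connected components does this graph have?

5

From u0: component {u0, u1}.
From u2: component {u2, u3}.
From u4: component {u4}.
From u5: component {u5}.
From u6: component {u6}.
That's 5 components.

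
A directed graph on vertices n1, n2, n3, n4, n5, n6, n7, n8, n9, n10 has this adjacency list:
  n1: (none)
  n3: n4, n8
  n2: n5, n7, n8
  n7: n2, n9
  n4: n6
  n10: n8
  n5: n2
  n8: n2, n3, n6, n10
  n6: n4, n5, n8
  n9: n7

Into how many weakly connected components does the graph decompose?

From n1: component {n1}.
From n2: component {n2, n3, n4, n5, n6, n7, n8, n9, n10}.
That's 2 components.

2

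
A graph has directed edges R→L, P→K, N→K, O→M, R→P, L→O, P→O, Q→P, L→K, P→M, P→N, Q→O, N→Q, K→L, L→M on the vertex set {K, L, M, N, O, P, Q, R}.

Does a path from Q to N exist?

Yes

Explore from Q.
Distance 1: reach O, P.
Distance 2: reach K, M, N.
Found N.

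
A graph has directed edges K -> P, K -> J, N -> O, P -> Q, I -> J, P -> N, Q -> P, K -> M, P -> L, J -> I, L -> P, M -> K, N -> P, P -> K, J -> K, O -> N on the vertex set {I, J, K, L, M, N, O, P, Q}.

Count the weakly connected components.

From I: component {I, J, K, L, M, N, O, P, Q}.
That's 1 component.

1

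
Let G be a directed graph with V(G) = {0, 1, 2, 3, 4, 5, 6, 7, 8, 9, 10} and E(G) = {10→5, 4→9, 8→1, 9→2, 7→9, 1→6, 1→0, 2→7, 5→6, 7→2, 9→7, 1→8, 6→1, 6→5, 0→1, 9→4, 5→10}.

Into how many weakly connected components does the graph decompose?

3

From 0: component {0, 1, 5, 6, 8, 10}.
From 2: component {2, 4, 7, 9}.
From 3: component {3}.
That's 3 components.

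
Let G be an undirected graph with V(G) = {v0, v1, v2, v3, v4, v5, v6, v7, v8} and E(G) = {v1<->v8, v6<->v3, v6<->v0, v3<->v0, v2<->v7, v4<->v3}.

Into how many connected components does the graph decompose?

From v0: component {v0, v3, v4, v6}.
From v1: component {v1, v8}.
From v2: component {v2, v7}.
From v5: component {v5}.
That's 4 components.

4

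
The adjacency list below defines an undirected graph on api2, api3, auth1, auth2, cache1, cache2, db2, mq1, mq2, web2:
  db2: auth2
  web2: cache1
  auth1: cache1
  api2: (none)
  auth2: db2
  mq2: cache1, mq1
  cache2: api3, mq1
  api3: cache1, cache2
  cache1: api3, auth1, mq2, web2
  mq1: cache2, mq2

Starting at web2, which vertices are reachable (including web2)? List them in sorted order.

api3, auth1, cache1, cache2, mq1, mq2, web2

Start at web2.
Its neighbours: cache1.
Then their neighbours: api3, auth1, mq2.
Then next layer: cache2, mq1.
Nothing further is reachable.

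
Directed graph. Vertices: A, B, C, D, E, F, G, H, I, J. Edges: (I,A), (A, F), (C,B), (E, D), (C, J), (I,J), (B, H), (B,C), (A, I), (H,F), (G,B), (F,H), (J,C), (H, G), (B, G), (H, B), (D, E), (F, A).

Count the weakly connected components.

2

From A: component {A, B, C, F, G, H, I, J}.
From D: component {D, E}.
That's 2 components.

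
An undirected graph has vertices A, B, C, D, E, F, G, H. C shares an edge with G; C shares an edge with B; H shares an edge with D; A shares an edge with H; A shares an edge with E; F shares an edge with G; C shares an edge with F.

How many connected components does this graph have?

2

From A: component {A, D, E, H}.
From B: component {B, C, F, G}.
That's 2 components.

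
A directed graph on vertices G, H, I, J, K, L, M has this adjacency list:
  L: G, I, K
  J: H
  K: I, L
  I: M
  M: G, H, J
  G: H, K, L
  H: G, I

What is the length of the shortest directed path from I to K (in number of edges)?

3

Distance 0: I.
Distance 1: M.
Distance 2: G, H, J.
Distance 3: K, L — contains K.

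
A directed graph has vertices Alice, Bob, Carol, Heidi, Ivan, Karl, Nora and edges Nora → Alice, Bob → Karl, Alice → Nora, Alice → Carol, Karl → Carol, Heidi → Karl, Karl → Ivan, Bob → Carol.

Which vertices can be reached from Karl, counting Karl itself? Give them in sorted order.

Start at Karl.
Its neighbours: Carol, Ivan.
Nothing further is reachable.

Carol, Ivan, Karl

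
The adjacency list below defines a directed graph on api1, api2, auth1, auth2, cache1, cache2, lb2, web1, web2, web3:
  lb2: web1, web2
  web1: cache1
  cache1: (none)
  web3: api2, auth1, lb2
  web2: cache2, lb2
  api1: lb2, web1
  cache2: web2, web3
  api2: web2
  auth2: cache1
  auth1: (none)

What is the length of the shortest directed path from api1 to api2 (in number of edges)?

5

Distance 0: api1.
Distance 1: lb2, web1.
Distance 2: cache1, web2.
Distance 3: cache2.
Distance 4: web3.
Distance 5: api2, auth1 — contains api2.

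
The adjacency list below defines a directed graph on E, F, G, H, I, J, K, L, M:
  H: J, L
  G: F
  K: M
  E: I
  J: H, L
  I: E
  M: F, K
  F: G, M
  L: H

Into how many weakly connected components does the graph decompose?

3

From E: component {E, I}.
From F: component {F, G, K, M}.
From H: component {H, J, L}.
That's 3 components.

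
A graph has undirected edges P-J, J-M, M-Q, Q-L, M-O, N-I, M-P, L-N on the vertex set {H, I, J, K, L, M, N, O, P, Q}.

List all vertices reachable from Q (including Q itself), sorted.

Start at Q.
Its neighbours: L, M.
Then their neighbours: J, N, O, P.
Then next layer: I.
Nothing further is reachable.

I, J, L, M, N, O, P, Q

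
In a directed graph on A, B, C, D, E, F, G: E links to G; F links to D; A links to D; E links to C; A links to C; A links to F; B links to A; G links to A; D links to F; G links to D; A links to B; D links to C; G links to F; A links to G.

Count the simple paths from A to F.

4

A→D→F
A→F
A→G→D→F
A→G→F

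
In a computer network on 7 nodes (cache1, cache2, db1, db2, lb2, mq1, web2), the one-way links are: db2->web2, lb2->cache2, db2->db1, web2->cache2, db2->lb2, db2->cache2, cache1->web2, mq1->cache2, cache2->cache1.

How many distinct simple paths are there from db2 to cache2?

db2→cache2
db2→lb2→cache2
db2→web2→cache2

3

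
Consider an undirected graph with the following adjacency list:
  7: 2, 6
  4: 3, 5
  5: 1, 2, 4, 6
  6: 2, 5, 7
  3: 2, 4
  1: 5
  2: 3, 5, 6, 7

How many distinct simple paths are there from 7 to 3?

7

7–2–3
7–2–5–4–3
7–2–6–5–4–3
7–6–2–3
7–6–2–5–4–3
7–6–5–2–3
7–6–5–4–3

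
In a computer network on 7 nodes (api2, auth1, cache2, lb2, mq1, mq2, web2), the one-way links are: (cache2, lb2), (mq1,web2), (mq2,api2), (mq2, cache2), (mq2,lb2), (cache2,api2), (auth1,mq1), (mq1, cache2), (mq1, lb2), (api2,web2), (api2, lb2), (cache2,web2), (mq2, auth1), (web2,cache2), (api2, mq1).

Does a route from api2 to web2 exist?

Explore from api2.
Distance 1: reach lb2, mq1, web2.
Found web2.

Yes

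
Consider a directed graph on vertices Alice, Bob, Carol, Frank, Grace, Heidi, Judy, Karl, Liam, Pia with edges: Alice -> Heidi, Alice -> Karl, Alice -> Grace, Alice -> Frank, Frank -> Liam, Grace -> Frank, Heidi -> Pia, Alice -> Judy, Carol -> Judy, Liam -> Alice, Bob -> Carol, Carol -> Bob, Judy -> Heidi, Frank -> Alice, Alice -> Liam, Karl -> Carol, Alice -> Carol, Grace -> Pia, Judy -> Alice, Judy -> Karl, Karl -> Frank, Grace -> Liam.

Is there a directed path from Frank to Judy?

Explore from Frank.
Distance 1: reach Alice, Liam.
Distance 2: reach Carol, Grace, Heidi, Judy, Karl.
Found Judy.

Yes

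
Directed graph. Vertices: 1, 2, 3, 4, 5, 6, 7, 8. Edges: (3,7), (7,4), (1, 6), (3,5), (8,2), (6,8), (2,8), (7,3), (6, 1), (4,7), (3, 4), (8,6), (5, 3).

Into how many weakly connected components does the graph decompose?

From 1: component {1, 2, 6, 8}.
From 3: component {3, 4, 5, 7}.
That's 2 components.

2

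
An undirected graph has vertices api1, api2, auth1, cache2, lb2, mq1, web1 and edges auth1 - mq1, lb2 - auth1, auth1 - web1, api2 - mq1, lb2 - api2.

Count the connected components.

From api1: component {api1}.
From api2: component {api2, auth1, lb2, mq1, web1}.
From cache2: component {cache2}.
That's 3 components.

3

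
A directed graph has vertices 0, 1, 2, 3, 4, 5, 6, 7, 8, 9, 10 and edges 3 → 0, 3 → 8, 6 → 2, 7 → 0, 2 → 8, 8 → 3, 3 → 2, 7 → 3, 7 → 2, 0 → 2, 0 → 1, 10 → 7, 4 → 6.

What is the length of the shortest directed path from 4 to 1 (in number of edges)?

Distance 0: 4.
Distance 1: 6.
Distance 2: 2.
Distance 3: 8.
Distance 4: 3.
Distance 5: 0.
Distance 6: 1 — contains 1.

6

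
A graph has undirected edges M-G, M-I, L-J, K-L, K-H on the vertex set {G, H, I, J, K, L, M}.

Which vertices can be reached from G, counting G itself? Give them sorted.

G, I, M

Start at G.
Its neighbours: M.
Then their neighbours: I.
Nothing further is reachable.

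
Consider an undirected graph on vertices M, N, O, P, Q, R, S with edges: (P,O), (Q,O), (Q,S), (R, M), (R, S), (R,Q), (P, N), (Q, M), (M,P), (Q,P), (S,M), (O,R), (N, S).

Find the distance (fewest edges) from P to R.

2

Distance 0: P.
Distance 1: M, N, O, Q.
Distance 2: R, S — contains R.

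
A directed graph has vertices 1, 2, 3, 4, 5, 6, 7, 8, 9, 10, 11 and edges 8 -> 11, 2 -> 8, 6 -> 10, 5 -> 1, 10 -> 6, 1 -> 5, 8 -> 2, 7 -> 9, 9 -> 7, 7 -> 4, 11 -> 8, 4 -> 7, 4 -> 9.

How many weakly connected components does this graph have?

5

From 1: component {1, 5}.
From 2: component {2, 8, 11}.
From 3: component {3}.
From 4: component {4, 7, 9}.
From 6: component {6, 10}.
That's 5 components.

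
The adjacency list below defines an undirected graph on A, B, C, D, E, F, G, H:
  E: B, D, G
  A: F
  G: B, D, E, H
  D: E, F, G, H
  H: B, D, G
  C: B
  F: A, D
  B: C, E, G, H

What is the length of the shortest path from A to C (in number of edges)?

5

Distance 0: A.
Distance 1: F.
Distance 2: D.
Distance 3: E, G, H.
Distance 4: B.
Distance 5: C — contains C.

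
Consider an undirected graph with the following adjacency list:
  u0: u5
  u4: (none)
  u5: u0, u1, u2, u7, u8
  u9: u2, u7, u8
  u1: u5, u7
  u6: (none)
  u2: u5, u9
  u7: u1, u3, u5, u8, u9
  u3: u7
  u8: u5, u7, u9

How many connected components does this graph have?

From u0: component {u0, u1, u2, u3, u5, u7, u8, u9}.
From u4: component {u4}.
From u6: component {u6}.
That's 3 components.

3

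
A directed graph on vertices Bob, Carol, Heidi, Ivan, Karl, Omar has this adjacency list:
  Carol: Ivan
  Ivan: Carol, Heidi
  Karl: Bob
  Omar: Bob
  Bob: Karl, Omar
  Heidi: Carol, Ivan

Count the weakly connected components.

From Bob: component {Bob, Karl, Omar}.
From Carol: component {Carol, Heidi, Ivan}.
That's 2 components.

2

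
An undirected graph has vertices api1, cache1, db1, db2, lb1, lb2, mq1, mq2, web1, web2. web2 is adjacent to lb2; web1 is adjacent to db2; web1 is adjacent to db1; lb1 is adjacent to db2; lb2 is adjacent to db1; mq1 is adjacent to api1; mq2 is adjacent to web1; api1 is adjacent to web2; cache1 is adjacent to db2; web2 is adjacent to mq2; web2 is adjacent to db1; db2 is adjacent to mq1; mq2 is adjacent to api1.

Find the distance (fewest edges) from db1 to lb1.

3

Distance 0: db1.
Distance 1: lb2, web1, web2.
Distance 2: api1, db2, mq2.
Distance 3: cache1, lb1, mq1 — contains lb1.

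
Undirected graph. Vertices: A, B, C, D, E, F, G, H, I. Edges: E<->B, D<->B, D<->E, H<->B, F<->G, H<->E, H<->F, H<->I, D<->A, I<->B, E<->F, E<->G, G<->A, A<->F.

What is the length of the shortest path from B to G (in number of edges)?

Distance 0: B.
Distance 1: D, E, H, I.
Distance 2: A, F, G — contains G.

2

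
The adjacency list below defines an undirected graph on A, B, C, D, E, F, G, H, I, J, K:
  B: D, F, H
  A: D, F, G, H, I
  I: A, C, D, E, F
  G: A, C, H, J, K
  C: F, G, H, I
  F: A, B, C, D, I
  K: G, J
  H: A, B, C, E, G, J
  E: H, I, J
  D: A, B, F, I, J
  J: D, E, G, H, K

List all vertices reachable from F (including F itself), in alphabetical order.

A, B, C, D, E, F, G, H, I, J, K

Start at F.
Its neighbours: A, B, C, D, I.
Then their neighbours: E, G, H, J.
Then next layer: K.
Every vertex is now reached.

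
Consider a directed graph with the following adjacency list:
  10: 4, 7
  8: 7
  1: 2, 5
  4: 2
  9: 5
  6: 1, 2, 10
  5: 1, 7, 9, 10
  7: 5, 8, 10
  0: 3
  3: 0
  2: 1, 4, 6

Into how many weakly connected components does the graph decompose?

2

From 0: component {0, 3}.
From 1: component {1, 2, 4, 5, 6, 7, 8, 9, 10}.
That's 2 components.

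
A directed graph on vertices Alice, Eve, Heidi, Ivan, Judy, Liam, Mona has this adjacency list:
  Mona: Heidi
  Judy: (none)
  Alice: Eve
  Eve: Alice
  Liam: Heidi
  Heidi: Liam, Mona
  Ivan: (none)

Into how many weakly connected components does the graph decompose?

4

From Alice: component {Alice, Eve}.
From Heidi: component {Heidi, Liam, Mona}.
From Ivan: component {Ivan}.
From Judy: component {Judy}.
That's 4 components.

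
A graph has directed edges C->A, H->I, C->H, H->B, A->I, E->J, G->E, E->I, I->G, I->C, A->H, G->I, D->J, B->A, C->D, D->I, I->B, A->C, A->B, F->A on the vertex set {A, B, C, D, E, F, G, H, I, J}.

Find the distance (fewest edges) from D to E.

3

Distance 0: D.
Distance 1: I, J.
Distance 2: B, C, G.
Distance 3: A, E, H — contains E.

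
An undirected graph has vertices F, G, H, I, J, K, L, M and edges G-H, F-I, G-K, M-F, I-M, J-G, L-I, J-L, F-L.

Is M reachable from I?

Yes

Explore from I.
Distance 1: reach F, L, M.
Found M.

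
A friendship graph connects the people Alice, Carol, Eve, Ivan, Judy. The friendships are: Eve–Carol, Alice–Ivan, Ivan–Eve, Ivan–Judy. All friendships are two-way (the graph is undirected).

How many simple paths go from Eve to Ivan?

1

Eve–Ivan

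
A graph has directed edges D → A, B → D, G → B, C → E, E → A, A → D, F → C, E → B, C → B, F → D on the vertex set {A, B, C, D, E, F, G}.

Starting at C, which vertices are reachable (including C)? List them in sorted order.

Start at C.
Its neighbours: B, E.
Then their neighbours: A, D.
Nothing further is reachable.

A, B, C, D, E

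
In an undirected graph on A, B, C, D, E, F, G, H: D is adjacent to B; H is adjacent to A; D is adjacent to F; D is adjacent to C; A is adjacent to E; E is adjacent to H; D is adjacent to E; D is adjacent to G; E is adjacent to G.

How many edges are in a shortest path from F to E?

Distance 0: F.
Distance 1: D.
Distance 2: B, C, E, G — contains E.

2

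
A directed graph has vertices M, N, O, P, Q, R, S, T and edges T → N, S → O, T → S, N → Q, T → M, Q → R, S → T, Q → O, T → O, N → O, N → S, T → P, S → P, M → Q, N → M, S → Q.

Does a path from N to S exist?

Explore from N.
Distance 1: reach M, O, Q, S.
Found S.

Yes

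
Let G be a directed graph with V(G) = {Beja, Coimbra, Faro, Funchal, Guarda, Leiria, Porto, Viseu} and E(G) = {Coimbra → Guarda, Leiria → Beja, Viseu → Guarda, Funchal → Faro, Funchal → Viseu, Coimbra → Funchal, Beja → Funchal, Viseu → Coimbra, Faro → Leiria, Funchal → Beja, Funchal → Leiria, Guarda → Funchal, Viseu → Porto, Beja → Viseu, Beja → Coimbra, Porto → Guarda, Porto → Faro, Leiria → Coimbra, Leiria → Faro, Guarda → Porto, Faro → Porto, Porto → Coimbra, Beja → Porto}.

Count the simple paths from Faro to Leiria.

4

Faro→Leiria
Faro→Porto→Coimbra→Funchal→Leiria
Faro→Porto→Coimbra→Guarda→Funchal→Leiria
Faro→Porto→Guarda→Funchal→Leiria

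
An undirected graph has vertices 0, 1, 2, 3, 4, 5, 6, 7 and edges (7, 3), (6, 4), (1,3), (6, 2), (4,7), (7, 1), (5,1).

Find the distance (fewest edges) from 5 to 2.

Distance 0: 5.
Distance 1: 1.
Distance 2: 3, 7.
Distance 3: 4.
Distance 4: 6.
Distance 5: 2 — contains 2.

5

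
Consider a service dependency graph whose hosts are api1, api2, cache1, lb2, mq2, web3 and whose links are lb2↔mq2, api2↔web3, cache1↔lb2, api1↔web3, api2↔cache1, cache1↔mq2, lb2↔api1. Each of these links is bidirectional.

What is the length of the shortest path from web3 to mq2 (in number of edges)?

3

Distance 0: web3.
Distance 1: api1, api2.
Distance 2: cache1, lb2.
Distance 3: mq2 — contains mq2.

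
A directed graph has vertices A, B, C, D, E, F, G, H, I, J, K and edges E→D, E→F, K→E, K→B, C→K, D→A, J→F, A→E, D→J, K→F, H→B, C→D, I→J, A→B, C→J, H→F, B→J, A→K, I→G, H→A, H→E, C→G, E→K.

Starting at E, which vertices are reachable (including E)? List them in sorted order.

A, B, D, E, F, J, K

Start at E.
Its neighbours: D, F, K.
Then their neighbours: A, B, J.
Nothing further is reachable.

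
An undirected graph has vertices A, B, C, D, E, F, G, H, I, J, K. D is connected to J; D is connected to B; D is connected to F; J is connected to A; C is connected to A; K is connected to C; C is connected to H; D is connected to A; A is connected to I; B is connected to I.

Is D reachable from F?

Yes

Explore from F.
Distance 1: reach D.
Found D.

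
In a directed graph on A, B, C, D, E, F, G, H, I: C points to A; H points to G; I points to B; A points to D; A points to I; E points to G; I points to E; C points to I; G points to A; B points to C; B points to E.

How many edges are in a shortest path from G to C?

4

Distance 0: G.
Distance 1: A.
Distance 2: D, I.
Distance 3: B, E.
Distance 4: C — contains C.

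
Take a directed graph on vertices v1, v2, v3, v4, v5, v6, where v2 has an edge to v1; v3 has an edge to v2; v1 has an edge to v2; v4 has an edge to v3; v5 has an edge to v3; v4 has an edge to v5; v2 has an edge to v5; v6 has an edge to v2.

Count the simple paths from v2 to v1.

v2→v1

1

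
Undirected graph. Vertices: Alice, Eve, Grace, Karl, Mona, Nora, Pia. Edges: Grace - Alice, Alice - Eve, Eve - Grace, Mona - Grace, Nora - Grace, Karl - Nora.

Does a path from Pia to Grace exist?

No

Pia has no edges, so nothing is reachable from it.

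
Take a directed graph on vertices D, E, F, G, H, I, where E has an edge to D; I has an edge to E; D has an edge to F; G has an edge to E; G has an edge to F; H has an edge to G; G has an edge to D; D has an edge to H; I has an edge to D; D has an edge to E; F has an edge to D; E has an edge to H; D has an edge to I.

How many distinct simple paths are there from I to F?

7

I→D→E→H→G→F
I→D→F
I→D→H→G→F
I→E→D→F
I→E→D→H→G→F
I→E→H→G→D→F
I→E→H→G→F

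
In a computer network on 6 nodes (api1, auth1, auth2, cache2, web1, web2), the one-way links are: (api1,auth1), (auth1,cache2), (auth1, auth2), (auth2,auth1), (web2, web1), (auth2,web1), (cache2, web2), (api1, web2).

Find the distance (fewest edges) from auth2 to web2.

3

Distance 0: auth2.
Distance 1: auth1, web1.
Distance 2: cache2.
Distance 3: web2 — contains web2.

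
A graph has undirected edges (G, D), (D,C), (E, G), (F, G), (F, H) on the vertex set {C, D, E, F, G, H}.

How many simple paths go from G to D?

G–D

1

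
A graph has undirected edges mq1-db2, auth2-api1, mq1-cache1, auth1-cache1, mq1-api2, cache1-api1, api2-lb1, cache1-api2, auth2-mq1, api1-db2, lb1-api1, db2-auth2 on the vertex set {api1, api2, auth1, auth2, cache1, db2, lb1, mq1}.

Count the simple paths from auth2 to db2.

auth2–api1–cache1–api2–mq1–db2
auth2–api1–cache1–mq1–db2
auth2–api1–db2
auth2–api1–lb1–api2–cache1–mq1–db2
auth2–api1–lb1–api2–mq1–db2
auth2–db2
auth2–mq1–api2–cache1–api1–db2
auth2–mq1–api2–lb1–api1–db2
auth2–mq1–cache1–api1–db2
auth2–mq1–cache1–api2–lb1–api1–db2
auth2–mq1–db2

11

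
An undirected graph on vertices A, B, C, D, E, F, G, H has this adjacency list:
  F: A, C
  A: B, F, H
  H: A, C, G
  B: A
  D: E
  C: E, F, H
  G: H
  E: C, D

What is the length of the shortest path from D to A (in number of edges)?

4

Distance 0: D.
Distance 1: E.
Distance 2: C.
Distance 3: F, H.
Distance 4: A, G — contains A.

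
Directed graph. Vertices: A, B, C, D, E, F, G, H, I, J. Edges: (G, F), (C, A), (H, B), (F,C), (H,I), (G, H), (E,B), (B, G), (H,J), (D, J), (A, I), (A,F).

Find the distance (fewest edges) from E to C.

Distance 0: E.
Distance 1: B.
Distance 2: G.
Distance 3: F, H.
Distance 4: C, I, J — contains C.

4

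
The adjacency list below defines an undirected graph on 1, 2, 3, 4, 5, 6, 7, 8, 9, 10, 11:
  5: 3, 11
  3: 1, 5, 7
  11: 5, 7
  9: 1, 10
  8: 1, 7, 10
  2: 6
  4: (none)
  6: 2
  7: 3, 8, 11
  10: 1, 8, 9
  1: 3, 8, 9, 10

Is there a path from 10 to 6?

Explore from 10.
Distance 1: reach 1, 8, 9.
Distance 2: reach 3, 7.
Distance 3: reach 5, 11.
The search is exhausted without reaching 6; it lies in a different component.

No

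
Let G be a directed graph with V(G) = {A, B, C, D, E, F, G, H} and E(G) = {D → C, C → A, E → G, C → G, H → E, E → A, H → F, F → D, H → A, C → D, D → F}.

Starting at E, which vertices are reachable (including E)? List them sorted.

Start at E.
Its neighbours: A, G.
Nothing further is reachable.

A, E, G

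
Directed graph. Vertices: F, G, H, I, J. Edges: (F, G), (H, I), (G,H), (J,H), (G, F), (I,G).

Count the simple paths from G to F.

1

G→F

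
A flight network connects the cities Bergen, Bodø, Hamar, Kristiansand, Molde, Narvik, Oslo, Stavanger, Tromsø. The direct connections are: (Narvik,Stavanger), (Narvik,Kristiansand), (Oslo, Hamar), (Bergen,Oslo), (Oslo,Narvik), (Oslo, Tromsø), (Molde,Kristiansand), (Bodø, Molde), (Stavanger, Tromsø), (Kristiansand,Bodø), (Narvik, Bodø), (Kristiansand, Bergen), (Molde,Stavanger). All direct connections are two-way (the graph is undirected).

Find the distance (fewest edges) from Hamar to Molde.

Distance 0: Hamar.
Distance 1: Oslo.
Distance 2: Bergen, Narvik, Tromsø.
Distance 3: Bodø, Kristiansand, Stavanger.
Distance 4: Molde — contains Molde.

4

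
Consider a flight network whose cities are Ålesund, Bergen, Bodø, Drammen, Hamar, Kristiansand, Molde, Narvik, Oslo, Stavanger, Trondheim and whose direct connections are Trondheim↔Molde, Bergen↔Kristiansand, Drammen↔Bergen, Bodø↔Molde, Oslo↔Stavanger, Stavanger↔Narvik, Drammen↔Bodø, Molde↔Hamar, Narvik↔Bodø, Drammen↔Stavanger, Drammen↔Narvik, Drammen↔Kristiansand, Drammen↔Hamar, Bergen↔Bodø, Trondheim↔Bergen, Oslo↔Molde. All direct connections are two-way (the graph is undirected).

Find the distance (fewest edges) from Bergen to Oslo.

Distance 0: Bergen.
Distance 1: Bodø, Drammen, Kristiansand, Trondheim.
Distance 2: Hamar, Molde, Narvik, Stavanger.
Distance 3: Oslo — contains Oslo.

3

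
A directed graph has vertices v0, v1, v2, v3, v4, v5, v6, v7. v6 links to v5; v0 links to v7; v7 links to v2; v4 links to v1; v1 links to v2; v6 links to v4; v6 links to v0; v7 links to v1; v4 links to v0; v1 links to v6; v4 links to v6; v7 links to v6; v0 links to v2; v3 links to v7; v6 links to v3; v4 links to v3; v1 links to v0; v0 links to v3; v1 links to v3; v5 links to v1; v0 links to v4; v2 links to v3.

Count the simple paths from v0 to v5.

v0→v2→v3→v7→v1→v6→v5
v0→v2→v3→v7→v6→v5
v0→v3→v7→v1→v6→v5
v0→v3→v7→v6→v5
v0→v4→v1→v2→v3→v7→v6→v5
v0→v4→v1→v3→v7→v6→v5
v0→v4→v1→v6→v5
v0→v4→v3→v7→v1→v6→v5
v0→v4→v3→v7→v6→v5
v0→v4→v6→v5
v0→v7→v1→v6→v5
v0→v7→v6→v5

12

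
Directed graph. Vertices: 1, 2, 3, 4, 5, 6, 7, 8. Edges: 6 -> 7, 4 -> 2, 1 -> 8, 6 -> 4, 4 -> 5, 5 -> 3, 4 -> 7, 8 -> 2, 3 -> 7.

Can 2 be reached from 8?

Yes

Explore from 8.
Distance 1: reach 2.
Found 2.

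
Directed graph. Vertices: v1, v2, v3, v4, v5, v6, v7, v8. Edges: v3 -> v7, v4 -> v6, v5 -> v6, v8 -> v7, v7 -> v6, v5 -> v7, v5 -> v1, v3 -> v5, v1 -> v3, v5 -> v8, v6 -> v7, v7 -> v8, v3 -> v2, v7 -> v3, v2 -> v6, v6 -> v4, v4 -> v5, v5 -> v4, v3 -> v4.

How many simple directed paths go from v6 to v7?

4

v6→v4→v5→v1→v3→v7
v6→v4→v5→v7
v6→v4→v5→v8→v7
v6→v7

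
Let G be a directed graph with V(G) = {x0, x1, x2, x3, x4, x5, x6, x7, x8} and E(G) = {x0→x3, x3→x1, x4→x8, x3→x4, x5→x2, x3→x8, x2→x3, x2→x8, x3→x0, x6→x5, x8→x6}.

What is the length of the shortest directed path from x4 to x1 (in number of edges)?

6

Distance 0: x4.
Distance 1: x8.
Distance 2: x6.
Distance 3: x5.
Distance 4: x2.
Distance 5: x3.
Distance 6: x0, x1 — contains x1.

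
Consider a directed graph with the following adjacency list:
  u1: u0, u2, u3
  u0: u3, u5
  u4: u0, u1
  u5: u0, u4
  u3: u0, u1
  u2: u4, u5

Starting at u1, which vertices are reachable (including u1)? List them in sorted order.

u0, u1, u2, u3, u4, u5

Start at u1.
Its neighbours: u0, u2, u3.
Then their neighbours: u4, u5.
Every vertex is now reached.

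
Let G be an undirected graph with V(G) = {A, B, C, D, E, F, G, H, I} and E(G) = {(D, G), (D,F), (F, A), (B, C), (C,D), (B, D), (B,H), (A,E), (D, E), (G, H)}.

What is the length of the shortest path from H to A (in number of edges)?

Distance 0: H.
Distance 1: B, G.
Distance 2: C, D.
Distance 3: E, F.
Distance 4: A — contains A.

4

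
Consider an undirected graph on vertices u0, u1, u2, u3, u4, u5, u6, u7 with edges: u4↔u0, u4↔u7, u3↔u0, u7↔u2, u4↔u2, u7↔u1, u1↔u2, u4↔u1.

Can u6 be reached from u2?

No

Explore from u2.
Distance 1: reach u1, u4, u7.
Distance 2: reach u0.
Distance 3: reach u3.
The search is exhausted without reaching u6; it lies in a different component.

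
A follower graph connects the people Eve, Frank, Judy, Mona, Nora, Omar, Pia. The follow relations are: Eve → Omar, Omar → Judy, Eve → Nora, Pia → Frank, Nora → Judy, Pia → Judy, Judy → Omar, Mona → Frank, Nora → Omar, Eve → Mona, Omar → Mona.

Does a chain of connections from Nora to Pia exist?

Explore from Nora.
Distance 1: reach Judy, Omar.
Distance 2: reach Mona.
Distance 3: reach Frank.
The search from Nora is exhausted; no directed path reaches Pia.

No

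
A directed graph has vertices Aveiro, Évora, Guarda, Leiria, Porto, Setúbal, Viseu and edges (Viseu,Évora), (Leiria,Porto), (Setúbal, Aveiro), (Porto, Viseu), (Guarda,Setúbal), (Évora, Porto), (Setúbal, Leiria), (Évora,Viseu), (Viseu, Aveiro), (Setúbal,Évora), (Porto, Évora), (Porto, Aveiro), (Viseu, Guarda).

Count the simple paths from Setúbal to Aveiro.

7

Setúbal→Aveiro
Setúbal→Évora→Porto→Aveiro
Setúbal→Évora→Porto→Viseu→Aveiro
Setúbal→Évora→Viseu→Aveiro
Setúbal→Leiria→Porto→Aveiro
Setúbal→Leiria→Porto→Évora→Viseu→Aveiro
Setúbal→Leiria→Porto→Viseu→Aveiro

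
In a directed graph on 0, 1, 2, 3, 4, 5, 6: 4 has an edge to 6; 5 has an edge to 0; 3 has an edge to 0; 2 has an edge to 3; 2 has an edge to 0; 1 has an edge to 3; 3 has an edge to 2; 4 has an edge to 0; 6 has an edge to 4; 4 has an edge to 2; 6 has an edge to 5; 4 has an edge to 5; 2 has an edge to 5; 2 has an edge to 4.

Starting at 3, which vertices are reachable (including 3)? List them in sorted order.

Start at 3.
Its neighbours: 0, 2.
Then their neighbours: 4, 5.
Then next layer: 6.
Nothing further is reachable.

0, 2, 3, 4, 5, 6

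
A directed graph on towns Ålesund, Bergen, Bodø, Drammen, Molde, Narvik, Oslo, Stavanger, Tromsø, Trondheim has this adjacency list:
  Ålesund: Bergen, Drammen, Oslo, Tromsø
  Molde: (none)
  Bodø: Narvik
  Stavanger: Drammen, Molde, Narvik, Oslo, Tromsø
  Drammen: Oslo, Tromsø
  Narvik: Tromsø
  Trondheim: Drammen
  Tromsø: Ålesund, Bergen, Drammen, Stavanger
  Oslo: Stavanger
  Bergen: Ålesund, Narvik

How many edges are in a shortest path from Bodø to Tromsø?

2

Distance 0: Bodø.
Distance 1: Narvik.
Distance 2: Tromsø — contains Tromsø.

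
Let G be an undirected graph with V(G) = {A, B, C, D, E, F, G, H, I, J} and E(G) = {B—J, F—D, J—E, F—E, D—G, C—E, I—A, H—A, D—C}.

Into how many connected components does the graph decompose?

2

From A: component {A, H, I}.
From B: component {B, C, D, E, F, G, J}.
That's 2 components.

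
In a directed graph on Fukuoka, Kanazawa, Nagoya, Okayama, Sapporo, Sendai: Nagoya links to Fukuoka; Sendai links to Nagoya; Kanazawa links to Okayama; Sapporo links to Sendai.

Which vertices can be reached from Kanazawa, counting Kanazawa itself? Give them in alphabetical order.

Start at Kanazawa.
Its neighbours: Okayama.
Nothing further is reachable.

Kanazawa, Okayama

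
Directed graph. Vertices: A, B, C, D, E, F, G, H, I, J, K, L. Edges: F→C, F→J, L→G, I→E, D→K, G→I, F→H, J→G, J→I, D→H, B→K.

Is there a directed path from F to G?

Explore from F.
Distance 1: reach C, H, J.
Distance 2: reach G, I.
Found G.

Yes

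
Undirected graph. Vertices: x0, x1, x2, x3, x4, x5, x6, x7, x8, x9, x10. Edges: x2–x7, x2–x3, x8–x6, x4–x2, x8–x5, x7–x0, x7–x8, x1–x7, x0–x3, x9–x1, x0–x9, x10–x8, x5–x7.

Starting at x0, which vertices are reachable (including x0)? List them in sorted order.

Start at x0.
Its neighbours: x3, x7, x9.
Then their neighbours: x1, x2, x5, x8.
Then next layer: x4, x6, x10.
Every vertex is now reached.

x0, x1, x2, x3, x4, x5, x6, x7, x8, x9, x10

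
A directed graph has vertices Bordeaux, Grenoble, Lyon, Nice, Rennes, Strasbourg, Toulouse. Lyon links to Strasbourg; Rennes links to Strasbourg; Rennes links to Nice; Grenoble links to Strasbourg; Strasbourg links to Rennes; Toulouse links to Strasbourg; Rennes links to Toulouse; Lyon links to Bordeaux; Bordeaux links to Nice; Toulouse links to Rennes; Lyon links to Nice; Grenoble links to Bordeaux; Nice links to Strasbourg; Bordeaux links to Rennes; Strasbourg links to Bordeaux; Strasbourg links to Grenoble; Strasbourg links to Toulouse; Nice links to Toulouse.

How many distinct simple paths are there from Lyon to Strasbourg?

Lyon→Bordeaux→Nice→Strasbourg
Lyon→Bordeaux→Nice→Toulouse→Rennes→Strasbourg
Lyon→Bordeaux→Nice→Toulouse→Strasbourg
Lyon→Bordeaux→Rennes→Nice→Strasbourg
Lyon→Bordeaux→Rennes→Nice→Toulouse→Strasbourg
Lyon→Bordeaux→Rennes→Strasbourg
Lyon→Bordeaux→Rennes→Toulouse→Strasbourg
Lyon→Nice→Strasbourg
Lyon→Nice→Toulouse→Rennes→Strasbourg
Lyon→Nice→Toulouse→Strasbourg
Lyon→Strasbourg

11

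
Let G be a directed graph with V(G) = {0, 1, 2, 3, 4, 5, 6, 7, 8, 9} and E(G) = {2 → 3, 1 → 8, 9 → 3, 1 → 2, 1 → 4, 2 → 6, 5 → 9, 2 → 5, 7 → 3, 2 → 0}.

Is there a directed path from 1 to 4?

Explore from 1.
Distance 1: reach 2, 4, 8.
Found 4.

Yes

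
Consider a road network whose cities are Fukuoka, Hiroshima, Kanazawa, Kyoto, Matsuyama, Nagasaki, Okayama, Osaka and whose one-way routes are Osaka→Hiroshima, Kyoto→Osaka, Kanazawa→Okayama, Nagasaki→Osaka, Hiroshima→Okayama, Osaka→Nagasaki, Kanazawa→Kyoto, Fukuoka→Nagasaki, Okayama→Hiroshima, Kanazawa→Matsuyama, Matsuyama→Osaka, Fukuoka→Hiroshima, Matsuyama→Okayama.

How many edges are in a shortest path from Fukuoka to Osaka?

2

Distance 0: Fukuoka.
Distance 1: Hiroshima, Nagasaki.
Distance 2: Okayama, Osaka — contains Osaka.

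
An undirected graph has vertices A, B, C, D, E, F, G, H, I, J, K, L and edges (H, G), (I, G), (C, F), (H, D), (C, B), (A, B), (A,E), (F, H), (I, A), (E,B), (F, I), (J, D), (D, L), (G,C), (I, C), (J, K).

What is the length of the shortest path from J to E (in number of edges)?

6

Distance 0: J.
Distance 1: D, K.
Distance 2: H, L.
Distance 3: F, G.
Distance 4: C, I.
Distance 5: A, B.
Distance 6: E — contains E.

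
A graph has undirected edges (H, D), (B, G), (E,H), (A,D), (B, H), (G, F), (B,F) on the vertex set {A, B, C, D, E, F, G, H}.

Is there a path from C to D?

C has no edges, so nothing is reachable from it.

No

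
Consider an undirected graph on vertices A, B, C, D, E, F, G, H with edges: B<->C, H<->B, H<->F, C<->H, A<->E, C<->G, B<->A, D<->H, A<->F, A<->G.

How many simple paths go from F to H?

F–A–B–C–H
F–A–B–H
F–A–G–C–B–H
F–A–G–C–H
F–H

5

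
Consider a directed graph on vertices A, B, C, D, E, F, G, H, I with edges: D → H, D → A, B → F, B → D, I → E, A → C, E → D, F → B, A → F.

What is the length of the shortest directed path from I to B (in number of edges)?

5

Distance 0: I.
Distance 1: E.
Distance 2: D.
Distance 3: A, H.
Distance 4: C, F.
Distance 5: B — contains B.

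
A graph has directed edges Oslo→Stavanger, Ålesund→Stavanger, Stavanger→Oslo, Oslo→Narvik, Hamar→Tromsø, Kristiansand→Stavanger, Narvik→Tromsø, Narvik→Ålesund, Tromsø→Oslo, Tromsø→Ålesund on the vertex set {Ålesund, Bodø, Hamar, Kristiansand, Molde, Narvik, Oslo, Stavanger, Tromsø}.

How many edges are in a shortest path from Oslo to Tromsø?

2

Distance 0: Oslo.
Distance 1: Narvik, Stavanger.
Distance 2: Ålesund, Tromsø — contains Tromsø.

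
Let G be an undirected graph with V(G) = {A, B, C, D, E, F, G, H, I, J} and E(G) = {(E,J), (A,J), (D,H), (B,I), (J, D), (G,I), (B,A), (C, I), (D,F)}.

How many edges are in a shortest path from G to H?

6

Distance 0: G.
Distance 1: I.
Distance 2: B, C.
Distance 3: A.
Distance 4: J.
Distance 5: D, E.
Distance 6: F, H — contains H.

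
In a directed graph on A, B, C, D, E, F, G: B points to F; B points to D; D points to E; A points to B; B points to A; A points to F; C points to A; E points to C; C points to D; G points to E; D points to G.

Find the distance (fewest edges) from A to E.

3

Distance 0: A.
Distance 1: B, F.
Distance 2: D.
Distance 3: E, G — contains E.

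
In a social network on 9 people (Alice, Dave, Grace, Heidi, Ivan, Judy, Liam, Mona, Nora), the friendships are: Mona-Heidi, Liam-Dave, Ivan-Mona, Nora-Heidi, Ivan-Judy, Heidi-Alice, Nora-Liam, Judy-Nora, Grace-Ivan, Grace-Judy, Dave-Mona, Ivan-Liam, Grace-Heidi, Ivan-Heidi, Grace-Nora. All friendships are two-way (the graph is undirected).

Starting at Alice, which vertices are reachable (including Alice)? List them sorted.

Start at Alice.
Its neighbours: Heidi.
Then their neighbours: Grace, Ivan, Mona, Nora.
Then next layer: Dave, Judy, Liam.
Every vertex is now reached.

Alice, Dave, Grace, Heidi, Ivan, Judy, Liam, Mona, Nora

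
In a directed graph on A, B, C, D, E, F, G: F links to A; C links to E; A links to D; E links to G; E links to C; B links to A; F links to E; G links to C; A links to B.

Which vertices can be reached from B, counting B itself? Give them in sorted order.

A, B, D

Start at B.
Its neighbours: A.
Then their neighbours: D.
Nothing further is reachable.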